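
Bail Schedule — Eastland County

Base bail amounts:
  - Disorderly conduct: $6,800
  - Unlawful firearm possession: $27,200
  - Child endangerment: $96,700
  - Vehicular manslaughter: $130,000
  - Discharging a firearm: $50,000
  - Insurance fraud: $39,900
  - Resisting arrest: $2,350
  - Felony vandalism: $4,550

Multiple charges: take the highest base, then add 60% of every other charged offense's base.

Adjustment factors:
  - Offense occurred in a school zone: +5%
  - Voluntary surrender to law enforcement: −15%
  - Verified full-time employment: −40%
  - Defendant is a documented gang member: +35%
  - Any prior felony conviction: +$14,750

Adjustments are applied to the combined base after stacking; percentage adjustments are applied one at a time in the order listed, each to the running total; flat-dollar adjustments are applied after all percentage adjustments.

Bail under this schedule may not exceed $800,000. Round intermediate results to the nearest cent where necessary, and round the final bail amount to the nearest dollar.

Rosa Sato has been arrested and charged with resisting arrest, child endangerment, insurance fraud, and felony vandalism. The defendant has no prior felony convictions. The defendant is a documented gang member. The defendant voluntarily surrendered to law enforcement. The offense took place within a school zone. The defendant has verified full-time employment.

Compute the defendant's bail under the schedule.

$90,207

Base amounts from the schedule: resisting arrest $2,350; child endangerment $96,700; insurance fraud $39,900; felony vandalism $4,550.
Stacking rule: highest base plus 60% of each additional charge. Highest is child endangerment at $96,700. Additional: $2,350 × 60% = $1,410; $39,900 × 60% = $23,940; $4,550 × 60% = $2,730. Combined base = $96,700 + $28,080 = $124,780.
Offense occurred in a school zone (+5%): $124,780 × 1.05 = $131,019.
Voluntary surrender to law enforcement (−15%): $131,019 × 0.85 = $111,366.15.
Verified full-time employment (−40%): $111,366.15 × 0.6 = $66,819.69.
Defendant is a documented gang member (+35%): $66,819.69 × 1.35 = $90,206.58.
$90,206.58 is within the $800,000 maximum.
Rounded to the nearest dollar: $90,207.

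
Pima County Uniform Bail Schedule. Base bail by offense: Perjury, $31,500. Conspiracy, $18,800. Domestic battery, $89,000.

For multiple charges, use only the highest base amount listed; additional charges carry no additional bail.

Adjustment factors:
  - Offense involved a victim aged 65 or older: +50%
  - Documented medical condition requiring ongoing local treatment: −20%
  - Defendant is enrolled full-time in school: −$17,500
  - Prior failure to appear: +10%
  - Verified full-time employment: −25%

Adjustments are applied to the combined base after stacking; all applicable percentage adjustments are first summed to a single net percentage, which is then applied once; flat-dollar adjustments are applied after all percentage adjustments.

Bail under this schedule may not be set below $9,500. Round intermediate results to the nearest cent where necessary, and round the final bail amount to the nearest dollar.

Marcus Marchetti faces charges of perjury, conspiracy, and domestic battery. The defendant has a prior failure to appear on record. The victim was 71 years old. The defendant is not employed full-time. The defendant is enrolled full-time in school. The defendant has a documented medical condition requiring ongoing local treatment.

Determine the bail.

Base amounts from the schedule: perjury $31,500; conspiracy $18,800; domestic battery $89,000.
Stacking rule: use the highest base only. Highest is domestic battery at $89,000. Combined base = $89,000.
Net percentage adjustment: +50% −20% +10% = +40%. $89,000 × 1.4 = $124,600.
Defendant is enrolled full-time in school (−$17,500 flat): $124,600 − $17,500 = $107,100.
$107,100 is at or above the $9,500 minimum.

$107,100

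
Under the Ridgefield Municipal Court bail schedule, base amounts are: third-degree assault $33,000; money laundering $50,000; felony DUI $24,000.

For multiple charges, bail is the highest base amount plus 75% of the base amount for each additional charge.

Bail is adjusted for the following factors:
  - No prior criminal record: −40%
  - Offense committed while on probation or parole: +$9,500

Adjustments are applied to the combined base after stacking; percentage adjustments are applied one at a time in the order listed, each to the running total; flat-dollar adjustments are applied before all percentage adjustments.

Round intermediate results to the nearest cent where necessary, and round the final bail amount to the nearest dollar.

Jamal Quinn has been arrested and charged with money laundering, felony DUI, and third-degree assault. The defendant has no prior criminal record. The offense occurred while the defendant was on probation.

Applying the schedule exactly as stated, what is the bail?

$61,350

Base amounts from the schedule: money laundering $50,000; felony DUI $24,000; third-degree assault $33,000.
Stacking rule: highest base plus 75% of each additional charge. Highest is money laundering at $50,000. Additional: $24,000 × 75% = $18,000; $33,000 × 75% = $24,750. Combined base = $50,000 + $42,750 = $92,750.
Offense committed while on probation or parole (+$9,500 flat): $92,750 + $9,500 = $102,250.
No prior criminal record (−40%): $102,250 × 0.6 = $61,350.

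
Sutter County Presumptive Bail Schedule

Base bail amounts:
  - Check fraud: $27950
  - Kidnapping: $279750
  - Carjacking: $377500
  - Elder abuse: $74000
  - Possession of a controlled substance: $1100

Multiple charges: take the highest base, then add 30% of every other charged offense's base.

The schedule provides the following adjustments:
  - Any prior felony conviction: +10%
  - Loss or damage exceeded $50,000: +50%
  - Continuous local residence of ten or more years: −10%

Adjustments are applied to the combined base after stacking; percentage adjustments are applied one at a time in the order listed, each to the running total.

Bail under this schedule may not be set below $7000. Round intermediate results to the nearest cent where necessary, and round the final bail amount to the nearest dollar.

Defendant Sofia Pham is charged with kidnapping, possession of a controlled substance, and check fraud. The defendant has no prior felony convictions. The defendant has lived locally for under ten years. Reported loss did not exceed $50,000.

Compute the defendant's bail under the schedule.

Base amounts from the schedule: kidnapping $279750; possession of a controlled substance $1100; check fraud $27950.
Stacking rule: highest base plus 30% of each additional charge. Highest is kidnapping at $279750. Additional: $1100 × 30% = $330; $27950 × 30% = $8385. Combined base = $279750 + $8715 = $288465.
No adjustment factors apply to this defendant.
$288465 is at or above the $7000 minimum.

$288465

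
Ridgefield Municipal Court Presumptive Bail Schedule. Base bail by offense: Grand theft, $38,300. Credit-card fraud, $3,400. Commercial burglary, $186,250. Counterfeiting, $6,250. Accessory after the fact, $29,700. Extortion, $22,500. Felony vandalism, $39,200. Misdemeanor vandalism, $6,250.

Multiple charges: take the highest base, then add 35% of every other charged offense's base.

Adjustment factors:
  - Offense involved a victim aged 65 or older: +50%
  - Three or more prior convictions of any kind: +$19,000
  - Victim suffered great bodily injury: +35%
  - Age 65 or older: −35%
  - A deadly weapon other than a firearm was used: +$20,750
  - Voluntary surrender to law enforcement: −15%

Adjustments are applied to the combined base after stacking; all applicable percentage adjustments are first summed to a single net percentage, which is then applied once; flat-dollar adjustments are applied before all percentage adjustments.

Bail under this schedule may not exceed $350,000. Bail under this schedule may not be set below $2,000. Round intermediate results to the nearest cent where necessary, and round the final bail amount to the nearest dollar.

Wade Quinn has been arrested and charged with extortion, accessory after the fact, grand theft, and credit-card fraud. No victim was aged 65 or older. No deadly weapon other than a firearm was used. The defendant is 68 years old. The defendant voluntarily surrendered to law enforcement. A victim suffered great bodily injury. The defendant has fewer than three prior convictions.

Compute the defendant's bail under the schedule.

$49,096

Base amounts from the schedule: extortion $22,500; accessory after the fact $29,700; grand theft $38,300; credit-card fraud $3,400.
Stacking rule: highest base plus 35% of each additional charge. Highest is grand theft at $38,300. Additional: $22,500 × 35% = $7,875; $29,700 × 35% = $10,395; $3,400 × 35% = $1,190. Combined base = $38,300 + $19,460 = $57,760.
Net percentage adjustment: +35% −35% −15% = −15%. $57,760 × 0.85 = $49,096.
$49,096 is within the $350,000 maximum.
$49,096 is at or above the $2,000 minimum.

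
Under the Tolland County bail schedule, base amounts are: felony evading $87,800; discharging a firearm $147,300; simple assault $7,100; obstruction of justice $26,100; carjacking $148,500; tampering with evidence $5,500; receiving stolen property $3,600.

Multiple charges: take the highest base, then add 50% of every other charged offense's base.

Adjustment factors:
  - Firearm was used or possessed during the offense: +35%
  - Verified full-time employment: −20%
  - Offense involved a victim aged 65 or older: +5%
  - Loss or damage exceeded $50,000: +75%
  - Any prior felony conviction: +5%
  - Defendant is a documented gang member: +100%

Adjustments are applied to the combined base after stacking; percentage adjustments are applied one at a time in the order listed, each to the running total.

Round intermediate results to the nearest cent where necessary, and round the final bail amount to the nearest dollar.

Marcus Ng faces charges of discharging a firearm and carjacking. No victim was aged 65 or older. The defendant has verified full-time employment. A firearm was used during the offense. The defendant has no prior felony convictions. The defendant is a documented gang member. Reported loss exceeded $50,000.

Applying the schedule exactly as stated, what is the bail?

$839,727

Base amounts from the schedule: discharging a firearm $147,300; carjacking $148,500.
Stacking rule: highest base plus 50% of each additional charge. Highest is carjacking at $148,500. Additional: $147,300 × 50% = $73,650. Combined base = $148,500 + $73,650 = $222,150.
Firearm was used or possessed during the offense (+35%): $222,150 × 1.35 = $299,902.50.
Verified full-time employment (−20%): $299,902.50 × 0.8 = $239,922.
Loss or damage exceeded $50,000 (+75%): $239,922 × 1.75 = $419,863.50.
Defendant is a documented gang member (+100%): $419,863.50 × 2 = $839,727.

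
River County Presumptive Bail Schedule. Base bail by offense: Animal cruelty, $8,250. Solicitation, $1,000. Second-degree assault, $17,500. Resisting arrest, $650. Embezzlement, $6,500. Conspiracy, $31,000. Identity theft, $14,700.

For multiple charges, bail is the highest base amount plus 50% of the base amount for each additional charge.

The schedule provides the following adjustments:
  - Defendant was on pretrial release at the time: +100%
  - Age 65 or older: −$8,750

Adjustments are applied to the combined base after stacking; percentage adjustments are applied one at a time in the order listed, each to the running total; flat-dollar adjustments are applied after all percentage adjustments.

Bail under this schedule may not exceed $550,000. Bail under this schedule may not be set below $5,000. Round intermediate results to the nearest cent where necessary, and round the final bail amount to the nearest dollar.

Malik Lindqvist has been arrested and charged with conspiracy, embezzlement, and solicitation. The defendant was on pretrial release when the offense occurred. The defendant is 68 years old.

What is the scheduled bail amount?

$60,750

Base amounts from the schedule: conspiracy $31,000; embezzlement $6,500; solicitation $1,000.
Stacking rule: highest base plus 50% of each additional charge. Highest is conspiracy at $31,000. Additional: $6,500 × 50% = $3,250; $1,000 × 50% = $500. Combined base = $31,000 + $3,750 = $34,750.
Defendant was on pretrial release at the time (+100%): $34,750 × 2 = $69,500.
Age 65 or older (−$8,750 flat): $69,500 − $8,750 = $60,750.
$60,750 is within the $550,000 maximum.
$60,750 is at or above the $5,000 minimum.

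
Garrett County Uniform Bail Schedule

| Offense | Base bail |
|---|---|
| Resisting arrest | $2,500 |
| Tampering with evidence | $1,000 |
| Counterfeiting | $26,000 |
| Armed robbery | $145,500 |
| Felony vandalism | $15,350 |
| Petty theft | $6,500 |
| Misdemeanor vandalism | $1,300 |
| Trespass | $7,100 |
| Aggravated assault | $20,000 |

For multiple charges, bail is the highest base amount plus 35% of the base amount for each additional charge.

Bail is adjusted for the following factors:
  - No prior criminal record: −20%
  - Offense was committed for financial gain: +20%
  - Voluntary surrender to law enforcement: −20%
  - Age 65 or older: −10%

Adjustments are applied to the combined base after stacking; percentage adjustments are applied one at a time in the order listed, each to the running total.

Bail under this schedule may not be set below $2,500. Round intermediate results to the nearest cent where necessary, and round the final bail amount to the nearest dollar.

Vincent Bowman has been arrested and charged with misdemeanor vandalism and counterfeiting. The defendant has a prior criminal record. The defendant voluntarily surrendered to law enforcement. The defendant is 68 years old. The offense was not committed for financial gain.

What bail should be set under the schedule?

Base amounts from the schedule: misdemeanor vandalism $1,300; counterfeiting $26,000.
Stacking rule: highest base plus 35% of each additional charge. Highest is counterfeiting at $26,000. Additional: $1,300 × 35% = $455. Combined base = $26,000 + $455 = $26,455.
Voluntary surrender to law enforcement (−20%): $26,455 × 0.8 = $21,164.
Age 65 or older (−10%): $21,164 × 0.9 = $19,047.60.
$19,047.60 is at or above the $2,500 minimum.
Rounded to the nearest dollar: $19,048.

$19,048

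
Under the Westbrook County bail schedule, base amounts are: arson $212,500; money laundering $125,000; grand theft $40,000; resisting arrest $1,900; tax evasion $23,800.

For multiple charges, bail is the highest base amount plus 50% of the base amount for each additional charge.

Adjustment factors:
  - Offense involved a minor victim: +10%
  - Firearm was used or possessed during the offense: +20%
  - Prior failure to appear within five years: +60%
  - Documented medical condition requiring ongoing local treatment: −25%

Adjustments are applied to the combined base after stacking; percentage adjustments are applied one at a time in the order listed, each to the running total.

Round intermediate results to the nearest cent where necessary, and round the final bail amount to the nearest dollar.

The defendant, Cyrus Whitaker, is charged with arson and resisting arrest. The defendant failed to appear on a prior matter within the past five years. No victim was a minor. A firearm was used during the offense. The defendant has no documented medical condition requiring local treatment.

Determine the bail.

$409,824

Base amounts from the schedule: arson $212,500; resisting arrest $1,900.
Stacking rule: highest base plus 50% of each additional charge. Highest is arson at $212,500. Additional: $1,900 × 50% = $950. Combined base = $212,500 + $950 = $213,450.
Firearm was used or possessed during the offense (+20%): $213,450 × 1.2 = $256,140.
Prior failure to appear within five years (+60%): $256,140 × 1.6 = $409,824.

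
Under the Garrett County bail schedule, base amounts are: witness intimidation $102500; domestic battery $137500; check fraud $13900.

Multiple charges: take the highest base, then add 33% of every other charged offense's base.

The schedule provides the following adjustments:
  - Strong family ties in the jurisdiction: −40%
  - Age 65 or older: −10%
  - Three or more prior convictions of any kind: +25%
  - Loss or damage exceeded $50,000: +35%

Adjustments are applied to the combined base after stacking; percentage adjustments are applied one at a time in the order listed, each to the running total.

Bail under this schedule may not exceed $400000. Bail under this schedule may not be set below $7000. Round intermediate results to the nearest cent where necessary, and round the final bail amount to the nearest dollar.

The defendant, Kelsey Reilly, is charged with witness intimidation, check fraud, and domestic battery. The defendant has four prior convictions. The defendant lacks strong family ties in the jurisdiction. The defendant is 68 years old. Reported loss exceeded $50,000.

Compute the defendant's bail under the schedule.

Base amounts from the schedule: witness intimidation $102500; check fraud $13900; domestic battery $137500.
Stacking rule: highest base plus 33% of each additional charge. Highest is domestic battery at $137500. Additional: $102500 × 33% = $33825; $13900 × 33% = $4587. Combined base = $137500 + $38412 = $175912.
Age 65 or older (−10%): $175912 × 0.9 = $158320.80.
Three or more prior convictions of any kind (+25%): $158320.80 × 1.25 = $197901.
Loss or damage exceeded $50,000 (+35%): $197901 × 1.35 = $267166.35.
$267166.35 is within the $400000 maximum.
$267166.35 is at or above the $7000 minimum.
Rounded to the nearest dollar: $267166.

$267166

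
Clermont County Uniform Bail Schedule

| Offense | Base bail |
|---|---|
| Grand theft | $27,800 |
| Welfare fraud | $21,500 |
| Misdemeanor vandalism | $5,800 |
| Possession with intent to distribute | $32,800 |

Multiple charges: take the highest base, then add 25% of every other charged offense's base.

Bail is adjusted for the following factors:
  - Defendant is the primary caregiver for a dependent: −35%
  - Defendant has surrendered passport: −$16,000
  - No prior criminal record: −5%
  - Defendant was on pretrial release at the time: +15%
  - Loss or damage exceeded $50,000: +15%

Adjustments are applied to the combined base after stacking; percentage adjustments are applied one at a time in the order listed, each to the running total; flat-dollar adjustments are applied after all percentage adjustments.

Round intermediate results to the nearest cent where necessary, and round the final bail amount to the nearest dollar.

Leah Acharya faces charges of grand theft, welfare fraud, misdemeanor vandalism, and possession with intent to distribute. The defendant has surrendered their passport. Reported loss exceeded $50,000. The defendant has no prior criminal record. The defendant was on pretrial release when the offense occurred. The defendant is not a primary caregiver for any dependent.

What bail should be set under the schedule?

Base amounts from the schedule: grand theft $27,800; welfare fraud $21,500; misdemeanor vandalism $5,800; possession with intent to distribute $32,800.
Stacking rule: highest base plus 25% of each additional charge. Highest is possession with intent to distribute at $32,800. Additional: $27,800 × 25% = $6,950; $21,500 × 25% = $5,375; $5,800 × 25% = $1,450. Combined base = $32,800 + $13,775 = $46,575.
No prior criminal record (−5%): $46,575 × 0.95 = $44,246.25.
Defendant was on pretrial release at the time (+15%): $44,246.25 × 1.15 = $50,883.19.
Loss or damage exceeded $50,000 (+15%): $50,883.19 × 1.15 = $58,515.67.
Defendant has surrendered passport (−$16,000 flat): $58,515.67 − $16,000 = $42,515.67.
Rounded to the nearest dollar: $42,516.

$42,516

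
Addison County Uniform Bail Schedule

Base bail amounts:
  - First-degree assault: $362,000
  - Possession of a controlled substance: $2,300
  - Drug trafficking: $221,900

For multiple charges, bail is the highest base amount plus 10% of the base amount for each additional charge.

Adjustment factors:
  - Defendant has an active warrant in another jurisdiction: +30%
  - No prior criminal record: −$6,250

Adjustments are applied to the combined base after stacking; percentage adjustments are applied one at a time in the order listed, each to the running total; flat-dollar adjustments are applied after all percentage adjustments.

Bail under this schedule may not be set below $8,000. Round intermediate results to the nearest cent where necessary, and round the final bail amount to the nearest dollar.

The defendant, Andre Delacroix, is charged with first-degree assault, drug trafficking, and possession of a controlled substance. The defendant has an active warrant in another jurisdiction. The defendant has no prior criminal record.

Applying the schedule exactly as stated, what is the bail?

Base amounts from the schedule: first-degree assault $362,000; drug trafficking $221,900; possession of a controlled substance $2,300.
Stacking rule: highest base plus 10% of each additional charge. Highest is first-degree assault at $362,000. Additional: $221,900 × 10% = $22,190; $2,300 × 10% = $230. Combined base = $362,000 + $22,420 = $384,420.
Defendant has an active warrant in another jurisdiction (+30%): $384,420 × 1.3 = $499,746.
No prior criminal record (−$6,250 flat): $499,746 − $6,250 = $493,496.
$493,496 is at or above the $8,000 minimum.

$493,496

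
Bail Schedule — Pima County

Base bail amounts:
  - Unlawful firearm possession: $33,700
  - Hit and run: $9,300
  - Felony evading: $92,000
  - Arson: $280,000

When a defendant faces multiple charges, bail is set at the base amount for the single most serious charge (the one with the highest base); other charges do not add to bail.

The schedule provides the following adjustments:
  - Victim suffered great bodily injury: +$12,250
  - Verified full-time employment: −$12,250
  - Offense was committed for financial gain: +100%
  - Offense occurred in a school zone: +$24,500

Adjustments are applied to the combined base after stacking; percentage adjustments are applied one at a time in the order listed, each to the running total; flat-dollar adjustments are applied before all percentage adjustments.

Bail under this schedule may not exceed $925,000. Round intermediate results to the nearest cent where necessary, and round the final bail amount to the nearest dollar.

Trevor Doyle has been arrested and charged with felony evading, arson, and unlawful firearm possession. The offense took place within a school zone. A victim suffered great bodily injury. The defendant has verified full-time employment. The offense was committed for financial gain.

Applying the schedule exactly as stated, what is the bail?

Base amounts from the schedule: felony evading $92,000; arson $280,000; unlawful firearm possession $33,700.
Stacking rule: use the highest base only. Highest is arson at $280,000. Combined base = $280,000.
Victim suffered great bodily injury (+$12,250 flat): $280,000 + $12,250 = $292,250.
Verified full-time employment (−$12,250 flat): $292,250 − $12,250 = $280,000.
Offense occurred in a school zone (+$24,500 flat): $280,000 + $24,500 = $304,500.
Offense was committed for financial gain (+100%): $304,500 × 2 = $609,000.
$609,000 is within the $925,000 maximum.

$609,000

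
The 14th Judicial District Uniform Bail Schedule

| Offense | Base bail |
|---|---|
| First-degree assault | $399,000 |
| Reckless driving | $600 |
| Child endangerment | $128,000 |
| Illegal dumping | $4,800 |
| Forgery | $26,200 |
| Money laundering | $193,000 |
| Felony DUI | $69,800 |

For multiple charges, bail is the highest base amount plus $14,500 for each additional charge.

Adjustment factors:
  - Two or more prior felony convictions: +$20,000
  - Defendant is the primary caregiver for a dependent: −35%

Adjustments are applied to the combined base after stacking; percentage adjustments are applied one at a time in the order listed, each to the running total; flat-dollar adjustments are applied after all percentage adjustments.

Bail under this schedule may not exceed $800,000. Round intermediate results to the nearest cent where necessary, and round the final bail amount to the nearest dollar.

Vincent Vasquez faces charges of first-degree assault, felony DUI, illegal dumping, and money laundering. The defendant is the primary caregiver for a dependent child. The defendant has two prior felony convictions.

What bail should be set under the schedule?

$307,625

Base amounts from the schedule: first-degree assault $399,000; felony DUI $69,800; illegal dumping $4,800; money laundering $193,000.
Stacking rule: highest base plus $14,500 per additional charge. Highest is first-degree assault at $399,000; 3 additional charges → +$43,500. Combined base = $442,500.
Defendant is the primary caregiver for a dependent (−35%): $442,500 × 0.65 = $287,625.
Two or more prior felony convictions (+$20,000 flat): $287,625 + $20,000 = $307,625.
$307,625 is within the $800,000 maximum.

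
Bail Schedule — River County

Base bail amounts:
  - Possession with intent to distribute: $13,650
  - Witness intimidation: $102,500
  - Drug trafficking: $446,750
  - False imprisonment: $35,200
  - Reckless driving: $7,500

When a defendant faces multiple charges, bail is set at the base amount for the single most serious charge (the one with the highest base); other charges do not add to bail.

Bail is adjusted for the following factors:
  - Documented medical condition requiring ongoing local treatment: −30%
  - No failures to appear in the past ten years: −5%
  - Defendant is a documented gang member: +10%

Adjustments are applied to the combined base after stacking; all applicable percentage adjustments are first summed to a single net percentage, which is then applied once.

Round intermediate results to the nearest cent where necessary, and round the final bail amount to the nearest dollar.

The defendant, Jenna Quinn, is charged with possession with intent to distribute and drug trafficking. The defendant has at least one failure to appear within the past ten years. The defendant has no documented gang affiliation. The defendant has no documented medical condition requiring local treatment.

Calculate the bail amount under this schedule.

Base amounts from the schedule: possession with intent to distribute $13,650; drug trafficking $446,750.
Stacking rule: use the highest base only. Highest is drug trafficking at $446,750. Combined base = $446,750.
No adjustment factors apply to this defendant.

$446,750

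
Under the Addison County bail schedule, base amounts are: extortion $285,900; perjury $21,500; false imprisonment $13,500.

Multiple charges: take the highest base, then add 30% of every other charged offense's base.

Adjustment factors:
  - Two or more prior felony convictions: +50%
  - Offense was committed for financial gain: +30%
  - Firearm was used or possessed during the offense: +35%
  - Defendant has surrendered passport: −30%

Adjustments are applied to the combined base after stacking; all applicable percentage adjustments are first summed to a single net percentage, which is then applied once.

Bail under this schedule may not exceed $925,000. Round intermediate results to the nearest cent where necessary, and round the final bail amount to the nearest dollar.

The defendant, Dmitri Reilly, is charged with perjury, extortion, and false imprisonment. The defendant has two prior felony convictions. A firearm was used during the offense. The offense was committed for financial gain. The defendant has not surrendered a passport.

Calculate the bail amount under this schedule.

Base amounts from the schedule: perjury $21,500; extortion $285,900; false imprisonment $13,500.
Stacking rule: highest base plus 30% of each additional charge. Highest is extortion at $285,900. Additional: $21,500 × 30% = $6,450; $13,500 × 30% = $4,050. Combined base = $285,900 + $10,500 = $296,400.
Net percentage adjustment: +50% +30% +35% = +115%. $296,400 × 2.15 = $637,260.
$637,260 is within the $925,000 maximum.

$637,260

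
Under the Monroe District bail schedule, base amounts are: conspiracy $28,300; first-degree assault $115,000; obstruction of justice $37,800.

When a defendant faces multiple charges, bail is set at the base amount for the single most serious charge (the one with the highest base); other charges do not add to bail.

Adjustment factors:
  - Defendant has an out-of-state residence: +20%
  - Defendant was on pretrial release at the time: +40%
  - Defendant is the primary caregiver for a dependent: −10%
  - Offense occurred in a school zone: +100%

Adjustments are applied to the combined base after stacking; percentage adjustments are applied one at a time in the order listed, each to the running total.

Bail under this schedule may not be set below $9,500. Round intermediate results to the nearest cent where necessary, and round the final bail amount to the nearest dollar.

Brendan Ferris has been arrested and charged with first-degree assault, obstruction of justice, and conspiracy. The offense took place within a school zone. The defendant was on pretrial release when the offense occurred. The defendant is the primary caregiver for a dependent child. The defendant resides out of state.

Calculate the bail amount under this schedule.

$347,760

Base amounts from the schedule: first-degree assault $115,000; obstruction of justice $37,800; conspiracy $28,300.
Stacking rule: use the highest base only. Highest is first-degree assault at $115,000. Combined base = $115,000.
Defendant has an out-of-state residence (+20%): $115,000 × 1.2 = $138,000.
Defendant was on pretrial release at the time (+40%): $138,000 × 1.4 = $193,200.
Defendant is the primary caregiver for a dependent (−10%): $193,200 × 0.9 = $173,880.
Offense occurred in a school zone (+100%): $173,880 × 2 = $347,760.
$347,760 is at or above the $9,500 minimum.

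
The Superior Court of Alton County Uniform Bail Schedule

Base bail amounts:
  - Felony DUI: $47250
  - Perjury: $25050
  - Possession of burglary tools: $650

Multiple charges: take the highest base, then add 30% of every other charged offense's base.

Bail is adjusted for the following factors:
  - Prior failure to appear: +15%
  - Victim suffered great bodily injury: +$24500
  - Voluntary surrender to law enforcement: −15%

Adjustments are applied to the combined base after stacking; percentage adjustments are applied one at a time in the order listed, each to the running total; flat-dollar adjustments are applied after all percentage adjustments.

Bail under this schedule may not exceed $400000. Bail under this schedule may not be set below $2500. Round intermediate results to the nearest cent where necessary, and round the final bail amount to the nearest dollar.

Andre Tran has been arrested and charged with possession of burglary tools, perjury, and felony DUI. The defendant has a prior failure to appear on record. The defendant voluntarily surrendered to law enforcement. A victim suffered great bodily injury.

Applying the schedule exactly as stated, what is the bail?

Base amounts from the schedule: possession of burglary tools $650; perjury $25050; felony DUI $47250.
Stacking rule: highest base plus 30% of each additional charge. Highest is felony DUI at $47250. Additional: $650 × 30% = $195; $25050 × 30% = $7515. Combined base = $47250 + $7710 = $54960.
Prior failure to appear (+15%): $54960 × 1.15 = $63204.
Voluntary surrender to law enforcement (−15%): $63204 × 0.85 = $53723.40.
Victim suffered great bodily injury (+$24500 flat): $53723.40 + $24500 = $78223.40.
$78223.40 is within the $400000 maximum.
$78223.40 is at or above the $2500 minimum.
Rounded to the nearest dollar: $78223.

$78223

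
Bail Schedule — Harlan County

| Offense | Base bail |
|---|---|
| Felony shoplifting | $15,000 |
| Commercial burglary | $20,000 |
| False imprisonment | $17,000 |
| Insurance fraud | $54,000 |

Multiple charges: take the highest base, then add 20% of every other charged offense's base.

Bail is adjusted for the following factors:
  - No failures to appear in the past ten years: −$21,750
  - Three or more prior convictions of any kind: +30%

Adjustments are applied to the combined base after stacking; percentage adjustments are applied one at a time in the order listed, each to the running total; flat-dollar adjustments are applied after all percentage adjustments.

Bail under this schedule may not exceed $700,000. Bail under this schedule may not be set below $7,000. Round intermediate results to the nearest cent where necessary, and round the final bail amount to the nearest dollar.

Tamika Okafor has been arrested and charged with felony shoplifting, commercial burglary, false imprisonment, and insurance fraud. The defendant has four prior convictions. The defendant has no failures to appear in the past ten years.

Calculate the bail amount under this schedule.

Base amounts from the schedule: felony shoplifting $15,000; commercial burglary $20,000; false imprisonment $17,000; insurance fraud $54,000.
Stacking rule: highest base plus 20% of each additional charge. Highest is insurance fraud at $54,000. Additional: $15,000 × 20% = $3,000; $20,000 × 20% = $4,000; $17,000 × 20% = $3,400. Combined base = $54,000 + $10,400 = $64,400.
Three or more prior convictions of any kind (+30%): $64,400 × 1.3 = $83,720.
No failures to appear in the past ten years (−$21,750 flat): $83,720 − $21,750 = $61,970.
$61,970 is within the $700,000 maximum.
$61,970 is at or above the $7,000 minimum.

$61,970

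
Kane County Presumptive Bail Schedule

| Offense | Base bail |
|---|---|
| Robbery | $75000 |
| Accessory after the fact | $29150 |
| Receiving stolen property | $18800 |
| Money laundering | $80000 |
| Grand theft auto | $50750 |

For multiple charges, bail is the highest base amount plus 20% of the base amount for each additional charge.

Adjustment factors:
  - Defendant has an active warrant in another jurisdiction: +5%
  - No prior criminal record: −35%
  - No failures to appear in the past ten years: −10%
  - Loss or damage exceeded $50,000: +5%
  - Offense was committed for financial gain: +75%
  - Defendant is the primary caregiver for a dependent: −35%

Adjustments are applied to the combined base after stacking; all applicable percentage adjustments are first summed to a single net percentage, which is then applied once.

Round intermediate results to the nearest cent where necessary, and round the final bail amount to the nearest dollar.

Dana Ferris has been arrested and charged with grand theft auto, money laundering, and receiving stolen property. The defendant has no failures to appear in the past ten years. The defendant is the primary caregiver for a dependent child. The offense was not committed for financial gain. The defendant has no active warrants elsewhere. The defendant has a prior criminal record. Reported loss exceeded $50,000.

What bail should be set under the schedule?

$56346

Base amounts from the schedule: grand theft auto $50750; money laundering $80000; receiving stolen property $18800.
Stacking rule: highest base plus 20% of each additional charge. Highest is money laundering at $80000. Additional: $50750 × 20% = $10150; $18800 × 20% = $3760. Combined base = $80000 + $13910 = $93910.
Net percentage adjustment: −10% +5% −35% = −40%. $93910 × 0.6 = $56346.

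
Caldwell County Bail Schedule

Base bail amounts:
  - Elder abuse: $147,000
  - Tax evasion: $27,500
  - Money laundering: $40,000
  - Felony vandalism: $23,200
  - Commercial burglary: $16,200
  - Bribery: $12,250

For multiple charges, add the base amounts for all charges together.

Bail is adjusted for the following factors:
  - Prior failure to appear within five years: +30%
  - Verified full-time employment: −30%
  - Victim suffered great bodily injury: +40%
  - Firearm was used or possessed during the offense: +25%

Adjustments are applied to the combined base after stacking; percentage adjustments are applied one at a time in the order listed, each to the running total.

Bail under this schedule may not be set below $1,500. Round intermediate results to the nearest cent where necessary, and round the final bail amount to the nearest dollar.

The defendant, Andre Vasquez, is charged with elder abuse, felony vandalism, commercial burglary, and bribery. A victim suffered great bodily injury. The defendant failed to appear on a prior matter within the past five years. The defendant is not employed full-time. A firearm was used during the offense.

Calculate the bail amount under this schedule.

Base amounts from the schedule: elder abuse $147,000; felony vandalism $23,200; commercial burglary $16,200; bribery $12,250.
Stacking rule: sum of all bases. $147,000 + $23,200 + $16,200 + $12,250 = $198,650.
Prior failure to appear within five years (+30%): $198,650 × 1.3 = $258,245.
Victim suffered great bodily injury (+40%): $258,245 × 1.4 = $361,543.
Firearm was used or possessed during the offense (+25%): $361,543 × 1.25 = $451,928.75.
$451,928.75 is at or above the $1,500 minimum.
Rounded to the nearest dollar: $451,929.

$451,929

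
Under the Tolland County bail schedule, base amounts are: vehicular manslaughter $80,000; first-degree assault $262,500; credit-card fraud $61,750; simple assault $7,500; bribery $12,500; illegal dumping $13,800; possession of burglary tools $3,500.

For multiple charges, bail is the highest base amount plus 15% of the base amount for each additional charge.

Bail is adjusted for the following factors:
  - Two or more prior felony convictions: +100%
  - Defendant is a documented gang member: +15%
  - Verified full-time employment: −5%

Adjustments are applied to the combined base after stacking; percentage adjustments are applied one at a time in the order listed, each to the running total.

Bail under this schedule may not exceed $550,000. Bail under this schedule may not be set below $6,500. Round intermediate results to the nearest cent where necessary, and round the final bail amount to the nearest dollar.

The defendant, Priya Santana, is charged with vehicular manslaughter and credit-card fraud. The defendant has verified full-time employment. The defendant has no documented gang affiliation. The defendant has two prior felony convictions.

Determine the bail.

Base amounts from the schedule: vehicular manslaughter $80,000; credit-card fraud $61,750.
Stacking rule: highest base plus 15% of each additional charge. Highest is vehicular manslaughter at $80,000. Additional: $61,750 × 15% = $9,262.50. Combined base = $80,000 + $9,262.50 = $89,262.50.
Two or more prior felony convictions (+100%): $89,262.50 × 2 = $178,525.
Verified full-time employment (−5%): $178,525 × 0.95 = $169,598.75.
$169,598.75 is within the $550,000 maximum.
$169,598.75 is at or above the $6,500 minimum.
Rounded to the nearest dollar: $169,599.

$169,599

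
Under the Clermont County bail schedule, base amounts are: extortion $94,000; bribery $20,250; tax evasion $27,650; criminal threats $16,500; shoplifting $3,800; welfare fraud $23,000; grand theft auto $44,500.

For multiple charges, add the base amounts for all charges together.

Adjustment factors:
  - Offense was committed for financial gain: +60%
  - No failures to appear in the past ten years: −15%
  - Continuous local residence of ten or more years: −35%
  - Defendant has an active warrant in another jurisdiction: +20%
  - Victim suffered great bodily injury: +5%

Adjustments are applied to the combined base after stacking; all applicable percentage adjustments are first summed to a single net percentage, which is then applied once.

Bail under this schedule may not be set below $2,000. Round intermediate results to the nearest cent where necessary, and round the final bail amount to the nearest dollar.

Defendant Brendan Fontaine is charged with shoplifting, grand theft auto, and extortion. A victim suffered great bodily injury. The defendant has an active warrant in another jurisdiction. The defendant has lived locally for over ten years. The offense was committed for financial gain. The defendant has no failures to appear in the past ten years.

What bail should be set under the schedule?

Base amounts from the schedule: shoplifting $3,800; grand theft auto $44,500; extortion $94,000.
Stacking rule: sum of all bases. $3,800 + $44,500 + $94,000 = $142,300.
Net percentage adjustment: +60% −15% −35% +20% +5% = +35%. $142,300 × 1.35 = $192,105.
$192,105 is at or above the $2,000 minimum.

$192,105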